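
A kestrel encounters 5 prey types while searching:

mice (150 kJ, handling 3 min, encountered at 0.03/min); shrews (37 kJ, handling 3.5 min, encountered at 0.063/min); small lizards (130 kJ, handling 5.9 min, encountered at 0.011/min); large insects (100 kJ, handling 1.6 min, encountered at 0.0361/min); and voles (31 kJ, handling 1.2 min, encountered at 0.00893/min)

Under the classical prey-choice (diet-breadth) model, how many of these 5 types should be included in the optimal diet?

E/h in descending order: large insects 62.5, mice 50, voles 25.8, small lizards 22, shrews 10.6 kJ/min. The optimal diet is the largest prefix of this list for which every included type satisfies E_i/h_i > R on the types above it.
Rate on top 1: 3.413. mice: 50 > 3.413 → include.
Rate on top 2: 7.066. voles: 25.8 > 7.066 → include.
Rate on top 3: 7.24. small lizards: 22 > 7.24 → include.
Rate on top 4: 8.024. shrews: 10.6 > 8.024 → include.
Optimal diet: large insects, mice, voles, small lizards, shrews — 5 of 5 types.

5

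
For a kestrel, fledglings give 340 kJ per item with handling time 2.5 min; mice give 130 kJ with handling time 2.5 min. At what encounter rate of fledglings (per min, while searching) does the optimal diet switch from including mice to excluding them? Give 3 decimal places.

0.248 per min

At the threshold, the rate on fledglings alone equals the profitability of mice: λ·340/(1 + λ·2.5) = 130/2.5 = 52.
Rearranging, λ(340 − 52×2.5) = 52, so λ = 52/210 = 0.2476 per min.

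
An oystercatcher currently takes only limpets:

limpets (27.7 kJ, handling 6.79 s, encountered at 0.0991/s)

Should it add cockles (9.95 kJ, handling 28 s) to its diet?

On limpets alone, R = ΣλE/(1+Σλh) = 2.745/1.673 = 1.641 kJ/s.
cockles: E/h = 9.95/28 = 0.3554 kJ/s.
Since 0.3554 < R, time spent handling cockles is better spent searching.

No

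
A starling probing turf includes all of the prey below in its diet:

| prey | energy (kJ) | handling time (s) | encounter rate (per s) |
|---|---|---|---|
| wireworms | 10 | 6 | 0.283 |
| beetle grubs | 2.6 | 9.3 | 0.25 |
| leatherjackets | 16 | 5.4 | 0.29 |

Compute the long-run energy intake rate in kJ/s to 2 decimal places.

1.23 kJ/s

Energy encountered per unit search time: 0.283×10 + 0.25×2.6 + 0.29×16 = 8.12 kJ/s.
Handling time per unit search time: 0.283×6 + 0.25×9.3 + 0.29×5.4 = 5.589.
Rate = 8.12/(1 + 5.589) = 1.232 kJ/s.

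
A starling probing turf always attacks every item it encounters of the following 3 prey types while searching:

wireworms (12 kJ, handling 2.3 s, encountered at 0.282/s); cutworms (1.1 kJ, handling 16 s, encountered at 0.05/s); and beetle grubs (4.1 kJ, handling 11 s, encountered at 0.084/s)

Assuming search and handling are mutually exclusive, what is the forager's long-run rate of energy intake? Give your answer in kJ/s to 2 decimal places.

1.12 kJ/s

R = (0.282×12 + 0.05×1.1 + 0.084×4.1) / (1 + 0.282×2.3 + 0.05×16 + 0.084×11) = 3.783/3.373 = 1.122 kJ/s.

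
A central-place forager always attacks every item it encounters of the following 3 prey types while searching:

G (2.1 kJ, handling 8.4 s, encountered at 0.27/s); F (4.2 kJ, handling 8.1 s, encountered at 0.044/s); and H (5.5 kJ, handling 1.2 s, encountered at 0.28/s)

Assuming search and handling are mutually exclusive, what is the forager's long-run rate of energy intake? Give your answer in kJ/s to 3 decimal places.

R = Σλ_iE_i / (1 + Σλ_ih_i)
Numerator: 0.27×2.1 + 0.044×4.2 + 0.28×5.5 = 2.292
Denominator: 1 + 0.27×8.4 + 0.044×8.1 + 0.28×1.2 = 3.96
R = 2.292/3.96 = 0.5787 kJ/s

0.579 kJ/s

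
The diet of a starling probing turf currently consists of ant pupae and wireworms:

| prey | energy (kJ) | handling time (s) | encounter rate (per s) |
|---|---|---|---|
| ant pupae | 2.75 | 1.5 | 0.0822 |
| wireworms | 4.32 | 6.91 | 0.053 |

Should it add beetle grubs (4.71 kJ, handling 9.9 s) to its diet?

Current rate: (0.0822×2.75 + 0.053×4.32)/(1 + 0.0822×1.5 + 0.053×6.91) = 0.3055 kJ/s.
Profitability of beetle grubs: 4.71/9.9 = 0.4758 kJ/s.
0.4758 > 0.3055, so adding beetle grubs raises the average — include it.

Yes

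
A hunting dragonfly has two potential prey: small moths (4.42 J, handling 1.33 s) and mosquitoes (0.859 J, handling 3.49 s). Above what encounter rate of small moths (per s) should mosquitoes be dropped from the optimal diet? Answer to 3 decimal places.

At the threshold, the rate on small moths alone equals the profitability of mosquitoes: λ·4.42/(1 + λ·1.33) = 0.859/3.49 = 0.2461.
Rearranging, λ(4.42 − 0.2461×1.33) = 0.2461, so λ = 0.2461/4.093 = 0.06014 per s.

0.060 per s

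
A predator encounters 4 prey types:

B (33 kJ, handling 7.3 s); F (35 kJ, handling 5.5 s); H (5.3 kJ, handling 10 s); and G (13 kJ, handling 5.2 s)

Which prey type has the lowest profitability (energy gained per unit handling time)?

Profitability E/h (kJ/s): B = 33/7.3 = 4.52, F = 35/5.5 = 6.36, H = 5.3/10 = 0.53, G = 13/5.2 = 2.5.
Ranked: F > B > G > H.

H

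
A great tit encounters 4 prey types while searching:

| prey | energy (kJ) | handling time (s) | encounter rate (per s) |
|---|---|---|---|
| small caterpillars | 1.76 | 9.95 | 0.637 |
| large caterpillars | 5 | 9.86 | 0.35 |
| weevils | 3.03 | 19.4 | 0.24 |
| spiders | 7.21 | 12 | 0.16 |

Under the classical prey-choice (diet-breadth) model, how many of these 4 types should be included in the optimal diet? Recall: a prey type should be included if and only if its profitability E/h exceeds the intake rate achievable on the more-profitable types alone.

E/h in descending order: spiders 0.601, large caterpillars 0.507, small caterpillars 0.177, weevils 0.156 kJ/s. The optimal diet is the largest prefix of this list for which every included type satisfies E_i/h_i > R on the types above it.
Rate on top 1: 0.3951. large caterpillars: 0.507 > 0.3951 → include.
Rate on top 2: 0.4558. small caterpillars: 0.177 < 0.4558 → exclude; stop.
Optimal diet: spiders, large caterpillars — 2 of 4 types.

2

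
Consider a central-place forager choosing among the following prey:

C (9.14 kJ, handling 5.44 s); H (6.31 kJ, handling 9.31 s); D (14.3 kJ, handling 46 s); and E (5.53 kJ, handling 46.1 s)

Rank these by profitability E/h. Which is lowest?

E

In descending order of E/h:
C: 9.14/5.44 = 1.68 kJ/s
H: 6.31/9.31 = 0.678 kJ/s
D: 14.3/46 = 0.311 kJ/s
E: 5.53/46.1 = 0.12 kJ/s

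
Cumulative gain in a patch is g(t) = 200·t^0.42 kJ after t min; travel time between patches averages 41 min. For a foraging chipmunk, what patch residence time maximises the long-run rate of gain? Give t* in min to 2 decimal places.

Optimal t* satisfies g'(t*) = g(t*)/(T + t*).
g'(t) = 0.42·200·t^-0.58. Setting 0.42·200·t^-0.58 = 200·t^0.42/(41+t) gives 0.42(41+t) = t, so 0.58·t = 0.42×41.
t* = 0.42×41/0.58 = 29.69 min.

29.69 min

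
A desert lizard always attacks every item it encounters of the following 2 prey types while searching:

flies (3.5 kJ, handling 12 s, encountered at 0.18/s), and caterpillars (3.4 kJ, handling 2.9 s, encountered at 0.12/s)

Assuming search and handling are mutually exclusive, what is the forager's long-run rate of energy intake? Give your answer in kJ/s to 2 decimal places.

0.30 kJ/s

R = Σλ_iE_i / (1 + Σλ_ih_i)
Numerator: 0.18×3.5 + 0.12×3.4 = 1.038
Denominator: 1 + 0.18×12 + 0.12×2.9 = 3.508
R = 1.038/3.508 = 0.2959 kJ/s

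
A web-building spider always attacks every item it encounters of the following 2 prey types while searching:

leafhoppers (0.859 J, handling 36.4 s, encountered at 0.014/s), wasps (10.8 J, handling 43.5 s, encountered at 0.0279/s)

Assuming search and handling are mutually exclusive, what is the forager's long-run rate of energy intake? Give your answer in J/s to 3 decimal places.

0.115 J/s

R = (0.014×0.859 + 0.0279×10.8) / (1 + 0.014×36.4 + 0.0279×43.5) = 0.3133/2.723 = 0.1151 J/s.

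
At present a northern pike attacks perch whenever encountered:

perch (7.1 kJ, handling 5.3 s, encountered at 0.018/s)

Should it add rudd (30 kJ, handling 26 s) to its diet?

Current rate: (0.018×7.1)/(1 + 0.018×5.3) = 0.1167 kJ/s.
Profitability of rudd: 30/26 = 1.154 kJ/s.
Since 1.154 > R, including rudd increases the long-run rate.

Yes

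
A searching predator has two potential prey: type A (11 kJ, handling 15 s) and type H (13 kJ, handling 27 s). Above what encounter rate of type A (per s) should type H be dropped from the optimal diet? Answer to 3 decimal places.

0.127 per s

The zero-one rule: include type H iff E₂/h₂ > λE₁/(1+λh₁). Equality gives the switch point.
λE₁h₂ = E₂ + λE₂h₁ ⇒ λ = E₂/(E₁h₂ − E₂h₁) = 13/(297 − 195) = 0.1275 per s.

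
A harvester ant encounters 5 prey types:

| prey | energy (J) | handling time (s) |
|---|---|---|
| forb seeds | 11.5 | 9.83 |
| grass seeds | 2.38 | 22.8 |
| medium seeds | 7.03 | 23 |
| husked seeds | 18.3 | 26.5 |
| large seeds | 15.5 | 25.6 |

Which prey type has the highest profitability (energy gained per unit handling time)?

Profitability E/h (J/s): forb seeds = 11.5/9.83 = 1.17, grass seeds = 2.38/22.8 = 0.104, medium seeds = 7.03/23 = 0.306, husked seeds = 18.3/26.5 = 0.691, large seeds = 15.5/25.6 = 0.605.
Ranked: forb seeds > husked seeds > large seeds > medium seeds > grass seeds.

forb seeds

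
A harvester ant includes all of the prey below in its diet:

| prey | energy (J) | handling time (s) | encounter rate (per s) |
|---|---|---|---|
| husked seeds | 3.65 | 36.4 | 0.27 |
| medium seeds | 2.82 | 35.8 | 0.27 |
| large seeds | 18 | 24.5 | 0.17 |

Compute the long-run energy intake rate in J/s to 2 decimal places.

0.19 J/s

R = (0.27×3.65 + 0.27×2.82 + 0.17×18) / (1 + 0.27×36.4 + 0.27×35.8 + 0.17×24.5) = 4.807/24.66 = 0.1949 J/s.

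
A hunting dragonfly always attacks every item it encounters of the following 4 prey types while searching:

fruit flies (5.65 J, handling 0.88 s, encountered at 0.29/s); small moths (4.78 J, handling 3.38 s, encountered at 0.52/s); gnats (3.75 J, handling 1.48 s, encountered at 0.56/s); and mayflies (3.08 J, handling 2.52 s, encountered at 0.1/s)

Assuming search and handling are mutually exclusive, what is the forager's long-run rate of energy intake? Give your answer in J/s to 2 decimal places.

R = (0.29×5.65 + 0.52×4.78 + 0.56×3.75 + 0.1×3.08) / (1 + 0.29×0.88 + 0.52×3.38 + 0.56×1.48 + 0.1×2.52) = 6.532/4.094 = 1.596 J/s.

1.60 J/s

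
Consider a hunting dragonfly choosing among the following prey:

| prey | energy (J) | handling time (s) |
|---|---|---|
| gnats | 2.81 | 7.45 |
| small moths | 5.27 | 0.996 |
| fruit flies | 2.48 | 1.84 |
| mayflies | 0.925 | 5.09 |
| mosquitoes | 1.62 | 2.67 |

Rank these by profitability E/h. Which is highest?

In descending order of E/h:
small moths: 5.27/0.996 = 5.29 J/s
fruit flies: 2.48/1.84 = 1.35 J/s
mosquitoes: 1.62/2.67 = 0.607 J/s
gnats: 2.81/7.45 = 0.377 J/s
mayflies: 0.925/5.09 = 0.182 J/s

small moths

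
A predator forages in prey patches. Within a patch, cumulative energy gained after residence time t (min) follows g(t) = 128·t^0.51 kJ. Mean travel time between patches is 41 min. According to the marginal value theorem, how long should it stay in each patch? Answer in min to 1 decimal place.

Optimal t* satisfies g'(t*) = g(t*)/(T + t*).
g'(t) = 0.51·128·t^-0.49. Setting 0.51·128·t^-0.49 = 128·t^0.51/(41+t) gives 0.51(41+t) = t, so 0.49·t = 0.51×41.
t* = 0.51×41/0.49 = 42.67 min.

42.7 min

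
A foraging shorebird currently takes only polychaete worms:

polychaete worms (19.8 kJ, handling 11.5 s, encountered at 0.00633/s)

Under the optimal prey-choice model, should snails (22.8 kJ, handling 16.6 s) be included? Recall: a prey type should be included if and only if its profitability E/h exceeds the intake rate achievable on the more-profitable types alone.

Yes

Current rate: (0.00633×19.8)/(1 + 0.00633×11.5) = 0.1168 kJ/s.
Profitability of snails: 22.8/16.6 = 1.373 kJ/s.
Since 1.373 > R, including snails increases the long-run rate.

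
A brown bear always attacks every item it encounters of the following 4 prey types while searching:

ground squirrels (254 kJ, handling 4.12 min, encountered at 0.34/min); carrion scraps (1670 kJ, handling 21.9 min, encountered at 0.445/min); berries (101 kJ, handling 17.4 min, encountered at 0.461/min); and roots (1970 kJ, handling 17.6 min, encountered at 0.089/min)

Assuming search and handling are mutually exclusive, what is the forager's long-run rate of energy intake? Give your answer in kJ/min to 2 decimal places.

Energy encountered per unit search time: 0.34×254 + 0.445×1670 + 0.461×101 + 0.089×1970 = 1051 kJ/min.
Handling time per unit search time: 0.34×4.12 + 0.445×21.9 + 0.461×17.4 + 0.089×17.6 = 20.73.
Rate = 1051/(1 + 20.73) = 48.38 kJ/min.

48.38 kJ/min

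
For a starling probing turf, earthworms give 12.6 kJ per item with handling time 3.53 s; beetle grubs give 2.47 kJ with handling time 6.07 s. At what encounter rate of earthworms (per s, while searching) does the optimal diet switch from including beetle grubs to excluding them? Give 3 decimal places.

Drop beetle grubs once their profitability E₂/h₂ falls below the rate achievable on earthworms alone: E₂/h₂ = λE₁/(1 + λh₁).
Solve for λ: λE₁h₂ = E₂(1 + λh₁) → λ(E₁h₂ − E₂h₁) = E₂ → λ = E₂/(E₁h₂ − E₂h₁).
λ = 2.47/(12.6×6.07 − 2.47×3.53) = 2.47/67.76 = 0.03645 per s.

0.036 per s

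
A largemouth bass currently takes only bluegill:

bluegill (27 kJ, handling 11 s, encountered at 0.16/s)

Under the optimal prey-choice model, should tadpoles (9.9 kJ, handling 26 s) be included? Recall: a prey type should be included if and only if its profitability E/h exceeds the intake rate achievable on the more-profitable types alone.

Current rate: (0.16×27)/(1 + 0.16×11) = 1.565 kJ/s.
Profitability of tadpoles: 9.9/26 = 0.3808 kJ/s.
0.3808 < 1.565, so adding tadpoles would lower the average — exclude it.

No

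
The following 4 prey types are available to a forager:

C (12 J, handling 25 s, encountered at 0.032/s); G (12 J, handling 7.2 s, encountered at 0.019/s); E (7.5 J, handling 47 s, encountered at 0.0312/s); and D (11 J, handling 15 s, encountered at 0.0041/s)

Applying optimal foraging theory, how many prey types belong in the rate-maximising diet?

3

E/h in descending order: G 1.67, D 0.733, C 0.48, E 0.16 J/s. The optimal diet is the largest prefix of this list for which every included type satisfies E_i/h_i > R on the types above it.
Rate on top 1: 0.2006. D: 0.733 > 0.2006 → include.
Rate on top 2: 0.2279. C: 0.48 > 0.2279 → include.
Rate on top 3: 0.3288. E: 0.16 < 0.3288 → exclude; stop.
Optimal diet: G, D, C — 3 of 4 types.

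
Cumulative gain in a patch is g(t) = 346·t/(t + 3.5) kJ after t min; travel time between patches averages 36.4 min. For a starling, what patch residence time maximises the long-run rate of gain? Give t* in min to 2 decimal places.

11.29 min

Maximise g(t)/(T+t): set derivative to zero → g'(t)(T+t) = g(t).
g'(t) = 346·3.5/(t + 3.5)². Setting 346·3.5/(t+3.5)² = 346t/[(t+3.5)(36.4+t)] gives 3.5(36.4+t) = t(t+3.5), so t² = 3.5×36.4 = 127.4.
t* = √127.4 = 11.29 min.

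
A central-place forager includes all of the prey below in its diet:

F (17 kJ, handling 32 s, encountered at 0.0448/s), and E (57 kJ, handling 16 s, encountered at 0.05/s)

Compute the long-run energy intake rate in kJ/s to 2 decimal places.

1.12 kJ/s

R = (0.0448×17 + 0.05×57) / (1 + 0.0448×32 + 0.05×16) = 3.612/3.234 = 1.117 kJ/s.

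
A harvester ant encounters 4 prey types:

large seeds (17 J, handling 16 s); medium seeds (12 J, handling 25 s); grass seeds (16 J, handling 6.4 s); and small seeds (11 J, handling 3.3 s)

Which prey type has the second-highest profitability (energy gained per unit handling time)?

Profitability E/h (J/s): large seeds = 17/16 = 1.06, medium seeds = 12/25 = 0.48, grass seeds = 16/6.4 = 2.5, small seeds = 11/3.3 = 3.33.
Ranked: small seeds > grass seeds > large seeds > medium seeds.

grass seeds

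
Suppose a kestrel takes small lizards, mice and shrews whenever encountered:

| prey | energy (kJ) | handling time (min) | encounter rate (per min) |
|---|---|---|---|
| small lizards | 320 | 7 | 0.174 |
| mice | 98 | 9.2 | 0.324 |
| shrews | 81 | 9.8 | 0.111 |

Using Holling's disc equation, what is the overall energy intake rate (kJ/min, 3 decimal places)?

15.338 kJ/min

R = (0.174×320 + 0.324×98 + 0.111×81) / (1 + 0.174×7 + 0.324×9.2 + 0.111×9.8) = 96.42/6.287 = 15.34 kJ/min.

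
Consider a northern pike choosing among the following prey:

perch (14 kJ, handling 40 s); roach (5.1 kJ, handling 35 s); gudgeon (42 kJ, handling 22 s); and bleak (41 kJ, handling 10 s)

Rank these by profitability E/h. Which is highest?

In descending order of E/h:
bleak: 41/10 = 4.1 kJ/s
gudgeon: 42/22 = 1.91 kJ/s
perch: 14/40 = 0.35 kJ/s
roach: 5.1/35 = 0.146 kJ/s

bleak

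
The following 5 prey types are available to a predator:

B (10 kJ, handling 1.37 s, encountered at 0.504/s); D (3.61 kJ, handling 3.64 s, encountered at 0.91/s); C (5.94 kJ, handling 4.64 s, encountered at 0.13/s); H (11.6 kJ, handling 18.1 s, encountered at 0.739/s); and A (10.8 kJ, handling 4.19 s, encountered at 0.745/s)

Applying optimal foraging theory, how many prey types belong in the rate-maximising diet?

1

E/h in descending order: B 7.3, A 2.58, C 1.28, D 0.992, H 0.641 kJ/s. The optimal diet is the largest prefix of this list for which every included type satisfies E_i/h_i > R on the types above it.
Rate on top 1: 2.981. A: 2.58 < 2.981 → exclude; stop.
Optimal diet: B — 1 of 5 types.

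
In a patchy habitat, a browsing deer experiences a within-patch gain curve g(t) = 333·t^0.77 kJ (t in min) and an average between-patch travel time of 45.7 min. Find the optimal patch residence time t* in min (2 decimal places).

Maximise g(t)/(T+t): set derivative to zero → g'(t)(T+t) = g(t).
g'(t) = 0.77·333·t^-0.23. Setting 0.77·333·t^-0.23 = 333·t^0.77/(45.7+t) gives 0.77(45.7+t) = t, so 0.23·t = 0.77×45.7.
t* = 0.77×45.7/0.23 = 153 min.

153.00 min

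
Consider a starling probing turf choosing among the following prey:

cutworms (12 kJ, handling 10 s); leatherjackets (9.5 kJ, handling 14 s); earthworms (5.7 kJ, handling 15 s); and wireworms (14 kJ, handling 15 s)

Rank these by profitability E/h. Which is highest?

cutworms

Profitability E/h (kJ/s): cutworms = 12/10 = 1.2, leatherjackets = 9.5/14 = 0.679, earthworms = 5.7/15 = 0.38, wireworms = 14/15 = 0.933.
Ranked: cutworms > wireworms > leatherjackets > earthworms.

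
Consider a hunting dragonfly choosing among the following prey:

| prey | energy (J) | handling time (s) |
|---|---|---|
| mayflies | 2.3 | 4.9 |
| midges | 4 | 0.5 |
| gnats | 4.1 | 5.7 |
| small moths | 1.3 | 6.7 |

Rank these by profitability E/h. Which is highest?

In descending order of E/h:
midges: 4/0.5 = 8 J/s
gnats: 4.1/5.7 = 0.719 J/s
mayflies: 2.3/4.9 = 0.469 J/s
small moths: 1.3/6.7 = 0.194 J/s

midges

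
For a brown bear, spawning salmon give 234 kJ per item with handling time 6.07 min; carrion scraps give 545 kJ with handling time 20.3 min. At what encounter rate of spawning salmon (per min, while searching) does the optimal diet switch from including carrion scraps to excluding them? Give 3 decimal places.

Drop carrion scraps once their profitability E₂/h₂ falls below the rate achievable on spawning salmon alone: E₂/h₂ = λE₁/(1 + λh₁).
Solve for λ: λE₁h₂ = E₂(1 + λh₁) → λ(E₁h₂ − E₂h₁) = E₂ → λ = E₂/(E₁h₂ − E₂h₁).
λ = 545/(234×20.3 − 545×6.07) = 545/1442 = 0.3779 per min.

0.378 per min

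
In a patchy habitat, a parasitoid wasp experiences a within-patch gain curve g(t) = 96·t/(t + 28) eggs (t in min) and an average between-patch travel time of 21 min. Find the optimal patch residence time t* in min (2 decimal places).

24.25 min

By the marginal value theorem, leave when the instantaneous gain rate g'(t) equals the habitat-wide average g(t)/(T + t).
g'(t) = 96·28/(t + 28)². Setting 96·28/(t+28)² = 96t/[(t+28)(21+t)] gives 28(21+t) = t(t+28), so t² = 28×21 = 588.
t* = √588 = 24.25 min.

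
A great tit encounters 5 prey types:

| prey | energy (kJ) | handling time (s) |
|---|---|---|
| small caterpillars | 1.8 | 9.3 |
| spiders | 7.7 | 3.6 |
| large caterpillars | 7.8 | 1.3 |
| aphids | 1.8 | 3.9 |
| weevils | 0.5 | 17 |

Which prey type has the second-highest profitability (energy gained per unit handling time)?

spiders

Profitability E/h (kJ/s): small caterpillars = 1.8/9.3 = 0.194, spiders = 7.7/3.6 = 2.14, large caterpillars = 7.8/1.3 = 6, aphids = 1.8/3.9 = 0.462, weevils = 0.5/17 = 0.0294.
Ranked: large caterpillars > spiders > aphids > small caterpillars > weevils.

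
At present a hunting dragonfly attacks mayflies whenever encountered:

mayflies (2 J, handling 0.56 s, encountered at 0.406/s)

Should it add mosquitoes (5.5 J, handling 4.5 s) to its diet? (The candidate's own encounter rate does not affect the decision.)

Yes

On mayflies alone, R = ΣλE/(1+Σλh) = 0.812/1.227 = 0.6616 J/s.
Profitability of mosquitoes: 5.5/4.5 = 1.222 J/s.
Since 1.222 > R, including mosquitoes increases the long-run rate.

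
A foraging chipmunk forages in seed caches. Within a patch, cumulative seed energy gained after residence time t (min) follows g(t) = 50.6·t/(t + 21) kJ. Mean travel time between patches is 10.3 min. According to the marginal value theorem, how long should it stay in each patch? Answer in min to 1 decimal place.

Maximise g(t)/(T+t): set derivative to zero → g'(t)(T+t) = g(t).
g'(t) = 50.6·21/(t + 21)². Setting 50.6·21/(t+21)² = 50.6t/[(t+21)(10.3+t)] gives 21(10.3+t) = t(t+21), so t² = 21×10.3 = 216.3.
t* = √216.3 = 14.71 min.

14.7 min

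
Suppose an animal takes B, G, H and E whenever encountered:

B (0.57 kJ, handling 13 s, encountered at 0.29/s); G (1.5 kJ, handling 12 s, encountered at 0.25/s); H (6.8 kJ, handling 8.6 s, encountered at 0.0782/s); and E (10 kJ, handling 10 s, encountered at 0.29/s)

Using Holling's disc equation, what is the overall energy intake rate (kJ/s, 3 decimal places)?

Energy encountered per unit search time: 0.29×0.57 + 0.25×1.5 + 0.0782×6.8 + 0.29×10 = 3.972 kJ/s.
Handling time per unit search time: 0.29×13 + 0.25×12 + 0.0782×8.6 + 0.29×10 = 10.34.
Rate = 3.972/(1 + 10.34) = 0.3502 kJ/s.

0.350 kJ/s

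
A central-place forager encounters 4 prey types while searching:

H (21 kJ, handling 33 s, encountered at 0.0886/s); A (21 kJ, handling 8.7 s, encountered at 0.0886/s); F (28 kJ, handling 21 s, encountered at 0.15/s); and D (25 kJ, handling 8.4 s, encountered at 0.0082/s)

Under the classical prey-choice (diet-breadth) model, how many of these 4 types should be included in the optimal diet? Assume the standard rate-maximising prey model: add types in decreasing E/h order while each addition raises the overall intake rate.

Profitabilities (E/h, kJ/s): D 2.98, A 2.41, F 1.33, H 0.636. Add prey in this order while the next type's profitability exceeds the intake rate on those already taken.
Rate on top 1: 0.1918. A: 2.41 > 0.1918 → include.
Rate on top 2: 1.123. F: 1.33 > 1.123 → include.
Rate on top 3: 1.256. H: 0.636 < 1.256 → exclude; stop.
Optimal diet: D, A, F — 3 of 4 types.

3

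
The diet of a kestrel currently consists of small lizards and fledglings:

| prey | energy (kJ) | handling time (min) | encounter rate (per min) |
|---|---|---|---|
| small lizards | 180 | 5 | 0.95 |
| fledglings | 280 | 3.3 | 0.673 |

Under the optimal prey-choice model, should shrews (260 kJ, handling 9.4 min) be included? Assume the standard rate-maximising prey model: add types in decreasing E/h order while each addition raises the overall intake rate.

No

Current rate: (0.95×180 + 0.673×280)/(1 + 0.95×5 + 0.673×3.3) = 45.09 kJ/min.
shrews: E/h = 260/9.4 = 27.66 kJ/min.
27.66 < 45.09, so adding shrews would lower the average — exclude it.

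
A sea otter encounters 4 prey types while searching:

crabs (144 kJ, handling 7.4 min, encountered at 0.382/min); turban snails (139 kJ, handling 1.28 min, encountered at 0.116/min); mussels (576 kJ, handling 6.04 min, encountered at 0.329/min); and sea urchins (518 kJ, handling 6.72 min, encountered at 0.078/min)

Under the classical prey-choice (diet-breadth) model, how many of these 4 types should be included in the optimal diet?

E/h in descending order: turban snails 109, mussels 95.4, sea urchins 77.1, crabs 19.5 kJ/min. The optimal diet is the largest prefix of this list for which every included type satisfies E_i/h_i > R on the types above it.
Rate on top 1: 14.04. mussels: 95.4 > 14.04 → include.
Rate on top 2: 65.58. sea urchins: 77.1 > 65.58 → include.
Rate on top 3: 67.23. crabs: 19.5 < 67.23 → exclude; stop.
Optimal diet: turban snails, mussels, sea urchins — 3 of 4 types.

3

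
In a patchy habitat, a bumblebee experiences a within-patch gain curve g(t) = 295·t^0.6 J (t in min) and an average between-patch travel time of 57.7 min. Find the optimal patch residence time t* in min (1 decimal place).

By the marginal value theorem, leave when the instantaneous gain rate g'(t) equals the habitat-wide average g(t)/(T + t).
g'(t) = 0.6·295·t^-0.4. Setting 0.6·295·t^-0.4 = 295·t^0.6/(57.7+t) gives 0.6(57.7+t) = t, so 0.40·t = 0.6×57.7.
t* = 0.6×57.7/0.40 = 86.55 min.

86.5 min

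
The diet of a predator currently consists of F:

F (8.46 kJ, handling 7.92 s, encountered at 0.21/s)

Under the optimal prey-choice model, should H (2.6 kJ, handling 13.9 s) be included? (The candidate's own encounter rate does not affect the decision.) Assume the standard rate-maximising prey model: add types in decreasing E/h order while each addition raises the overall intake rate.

Intake rate on the current diet: R = (0.21×8.46) / (1 + 0.21×7.92) = 1.777/2.663 = 0.6671 kJ/s.
Profitability of H: 2.6/13.9 = 0.1871 kJ/s.
0.1871 < 0.6671, so adding H would lower the average — exclude it.

No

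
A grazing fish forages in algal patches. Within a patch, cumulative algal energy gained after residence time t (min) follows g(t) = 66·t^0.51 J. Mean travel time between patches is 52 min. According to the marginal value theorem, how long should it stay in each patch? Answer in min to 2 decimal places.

Maximise g(t)/(T+t): set derivative to zero → g'(t)(T+t) = g(t).
g'(t) = 0.51·66·t^-0.49. Setting 0.51·66·t^-0.49 = 66·t^0.51/(52+t) gives 0.51(52+t) = t, so 0.49·t = 0.51×52.
t* = 0.51×52/0.49 = 54.12 min.

54.12 min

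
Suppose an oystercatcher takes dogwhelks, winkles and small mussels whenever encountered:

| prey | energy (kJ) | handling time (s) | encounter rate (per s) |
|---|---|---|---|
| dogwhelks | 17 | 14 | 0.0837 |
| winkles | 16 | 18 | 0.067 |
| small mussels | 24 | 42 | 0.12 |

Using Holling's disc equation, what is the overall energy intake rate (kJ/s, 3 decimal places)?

R = (0.0837×17 + 0.067×16 + 0.12×24) / (1 + 0.0837×14 + 0.067×18 + 0.12×42) = 5.375/8.418 = 0.6385 kJ/s.

0.639 kJ/s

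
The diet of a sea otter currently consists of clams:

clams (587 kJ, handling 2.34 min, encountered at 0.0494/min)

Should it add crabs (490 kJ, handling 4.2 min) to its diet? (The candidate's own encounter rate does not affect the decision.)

Current rate: (0.0494×587)/(1 + 0.0494×2.34) = 25.99 kJ/min.
crabs: E/h = 490/4.2 = 116.7 kJ/min.
116.7 > 25.99, so adding crabs raises the average — include it.

Yes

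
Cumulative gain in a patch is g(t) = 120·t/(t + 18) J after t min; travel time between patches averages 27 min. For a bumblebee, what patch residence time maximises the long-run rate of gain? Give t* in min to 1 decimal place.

By the marginal value theorem, leave when the instantaneous gain rate g'(t) equals the habitat-wide average g(t)/(T + t).
g'(t) = 120·18/(t + 18)². Setting 120·18/(t+18)² = 120t/[(t+18)(27+t)] gives 18(27+t) = t(t+18), so t² = 18×27 = 486.
t* = √486 = 22.05 min.

22.0 min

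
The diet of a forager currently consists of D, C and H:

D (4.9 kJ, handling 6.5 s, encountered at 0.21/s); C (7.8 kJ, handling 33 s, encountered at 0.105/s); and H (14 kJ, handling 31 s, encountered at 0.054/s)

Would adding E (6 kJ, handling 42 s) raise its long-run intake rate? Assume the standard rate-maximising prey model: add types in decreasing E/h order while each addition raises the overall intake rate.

No

Intake rate on the current diet: R = (0.21×4.9 + 0.105×7.8 + 0.054×14) / (1 + 0.21×6.5 + 0.105×33 + 0.054×31) = 2.604/7.504 = 0.347 kJ/s.
E: E/h = 6/42 = 0.1429 kJ/s.
0.1429 < 0.347, so adding E would lower the average — exclude it.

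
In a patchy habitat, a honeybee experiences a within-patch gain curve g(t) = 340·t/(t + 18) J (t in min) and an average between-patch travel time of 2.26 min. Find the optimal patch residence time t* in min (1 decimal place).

6.4 min

Maximise g(t)/(T+t): set derivative to zero → g'(t)(T+t) = g(t).
g'(t) = 340·18/(t + 18)². Setting 340·18/(t+18)² = 340t/[(t+18)(2.26+t)] gives 18(2.26+t) = t(t+18), so t² = 18×2.26 = 40.68.
t* = √40.68 = 6.378 min.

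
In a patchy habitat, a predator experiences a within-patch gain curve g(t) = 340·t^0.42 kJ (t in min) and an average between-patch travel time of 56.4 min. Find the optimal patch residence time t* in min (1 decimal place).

By the marginal value theorem, leave when the instantaneous gain rate g'(t) equals the habitat-wide average g(t)/(T + t).
g'(t) = 0.42·340·t^-0.58. Setting 0.42·340·t^-0.58 = 340·t^0.42/(56.4+t) gives 0.42(56.4+t) = t, so 0.58·t = 0.42×56.4.
t* = 0.42×56.4/0.58 = 40.84 min.

40.8 min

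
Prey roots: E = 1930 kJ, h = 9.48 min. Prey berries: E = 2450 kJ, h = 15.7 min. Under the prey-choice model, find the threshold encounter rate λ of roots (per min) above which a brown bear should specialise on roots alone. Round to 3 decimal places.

0.346 per min

Drop berries once their profitability E₂/h₂ falls below the rate achievable on roots alone: E₂/h₂ = λE₁/(1 + λh₁).
Solve for λ: λE₁h₂ = E₂(1 + λh₁) → λ(E₁h₂ − E₂h₁) = E₂ → λ = E₂/(E₁h₂ − E₂h₁).
λ = 2450/(1930×15.7 − 2450×9.48) = 2450/7075 = 0.3463 per min.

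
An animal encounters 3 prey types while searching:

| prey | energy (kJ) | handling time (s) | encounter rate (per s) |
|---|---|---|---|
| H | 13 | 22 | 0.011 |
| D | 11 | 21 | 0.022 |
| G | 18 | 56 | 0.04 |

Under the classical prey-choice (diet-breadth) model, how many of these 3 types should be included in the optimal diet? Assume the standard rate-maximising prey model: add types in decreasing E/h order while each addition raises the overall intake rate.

Rank by E/h (kJ/s): H 0.591, D 0.524, G 0.321. Include each in turn until the next type's E/h falls below the running intake rate.
Rate on top 1: 0.1151. D: 0.524 > 0.1151 → include.
Rate on top 2: 0.2259. G: 0.321 > 0.2259 → include.
Optimal diet: H, D, G — 3 of 3 types.

3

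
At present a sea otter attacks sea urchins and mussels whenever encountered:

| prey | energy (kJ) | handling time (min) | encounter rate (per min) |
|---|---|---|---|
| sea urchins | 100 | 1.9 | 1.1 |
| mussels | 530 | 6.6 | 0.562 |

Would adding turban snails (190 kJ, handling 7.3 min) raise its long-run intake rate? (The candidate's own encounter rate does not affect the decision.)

No

Intake rate on the current diet: R = (1.1×100 + 0.562×530) / (1 + 1.1×1.9 + 0.562×6.6) = 407.9/6.799 = 59.99 kJ/min.
turban snails: E/h = 190/7.3 = 26.03 kJ/min.
26.03 < 59.99, so adding turban snails would lower the average — exclude it.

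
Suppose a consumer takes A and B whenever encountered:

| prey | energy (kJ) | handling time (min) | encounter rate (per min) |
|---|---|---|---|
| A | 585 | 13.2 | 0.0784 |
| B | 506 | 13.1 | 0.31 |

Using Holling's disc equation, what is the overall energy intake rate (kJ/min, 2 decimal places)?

Energy encountered per unit search time: 0.0784×585 + 0.31×506 = 202.7 kJ/min.
Handling time per unit search time: 0.0784×13.2 + 0.31×13.1 = 5.096.
Rate = 202.7/(1 + 5.096) = 33.26 kJ/min.

33.26 kJ/min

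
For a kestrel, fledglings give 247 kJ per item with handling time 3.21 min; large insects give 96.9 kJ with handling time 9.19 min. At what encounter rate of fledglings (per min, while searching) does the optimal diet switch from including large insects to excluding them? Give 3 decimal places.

0.049 per min

The zero-one rule: include large insects iff E₂/h₂ > λE₁/(1+λh₁). Equality gives the switch point.
λE₁h₂ = E₂ + λE₂h₁ ⇒ λ = E₂/(E₁h₂ − E₂h₁) = 96.9/(2270 − 311) = 0.04947 per min.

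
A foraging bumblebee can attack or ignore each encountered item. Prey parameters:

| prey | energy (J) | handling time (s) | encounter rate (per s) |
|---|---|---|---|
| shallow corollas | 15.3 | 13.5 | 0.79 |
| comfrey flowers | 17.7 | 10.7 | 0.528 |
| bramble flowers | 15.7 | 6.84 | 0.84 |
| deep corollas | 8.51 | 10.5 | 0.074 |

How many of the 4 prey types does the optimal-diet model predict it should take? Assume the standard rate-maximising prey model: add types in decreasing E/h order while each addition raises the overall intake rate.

1

Rank by E/h (J/s): bramble flowers 2.3, comfrey flowers 1.65, shallow corollas 1.13, deep corollas 0.81. Include each in turn until the next type's E/h falls below the running intake rate.
Rate on top 1: 1.955. comfrey flowers: 1.65 < 1.955 → exclude; stop.
Optimal diet: bramble flowers — 1 of 4 types.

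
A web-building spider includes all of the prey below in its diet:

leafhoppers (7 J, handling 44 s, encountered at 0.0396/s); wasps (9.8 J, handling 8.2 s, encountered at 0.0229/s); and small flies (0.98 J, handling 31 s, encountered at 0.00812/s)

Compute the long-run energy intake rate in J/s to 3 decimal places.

0.160 J/s

R = (0.0396×7 + 0.0229×9.8 + 0.00812×0.98) / (1 + 0.0396×44 + 0.0229×8.2 + 0.00812×31) = 0.5096/3.182 = 0.1601 J/s.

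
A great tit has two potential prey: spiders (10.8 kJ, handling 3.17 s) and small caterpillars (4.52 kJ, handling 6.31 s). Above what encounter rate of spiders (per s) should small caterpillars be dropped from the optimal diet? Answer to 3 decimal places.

Drop small caterpillars once their profitability E₂/h₂ falls below the rate achievable on spiders alone: E₂/h₂ = λE₁/(1 + λh₁).
Solve for λ: λE₁h₂ = E₂(1 + λh₁) → λ(E₁h₂ − E₂h₁) = E₂ → λ = E₂/(E₁h₂ − E₂h₁).
λ = 4.52/(10.8×6.31 − 4.52×3.17) = 4.52/53.82 = 0.08398 per s.

0.084 per s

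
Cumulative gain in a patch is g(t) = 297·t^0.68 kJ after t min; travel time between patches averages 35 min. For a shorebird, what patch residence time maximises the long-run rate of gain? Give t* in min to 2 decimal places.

74.38 min

Maximise g(t)/(T+t): set derivative to zero → g'(t)(T+t) = g(t).
g'(t) = 0.68·297·t^-0.32. Setting 0.68·297·t^-0.32 = 297·t^0.68/(35+t) gives 0.68(35+t) = t, so 0.32·t = 0.68×35.
t* = 0.68×35/0.32 = 74.38 min.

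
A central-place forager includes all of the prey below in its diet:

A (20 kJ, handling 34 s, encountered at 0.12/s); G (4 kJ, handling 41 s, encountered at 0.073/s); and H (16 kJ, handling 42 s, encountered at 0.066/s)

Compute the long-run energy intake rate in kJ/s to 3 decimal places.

0.346 kJ/s

R = Σλ_iE_i / (1 + Σλ_ih_i)
Numerator: 0.12×20 + 0.073×4 + 0.066×16 = 3.748
Denominator: 1 + 0.12×34 + 0.073×41 + 0.066×42 = 10.85
R = 3.748/10.85 = 0.3456 kJ/s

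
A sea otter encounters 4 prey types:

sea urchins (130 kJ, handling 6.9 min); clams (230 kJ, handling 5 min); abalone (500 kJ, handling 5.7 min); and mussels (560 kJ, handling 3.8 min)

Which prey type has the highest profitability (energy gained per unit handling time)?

mussels

In descending order of E/h:
mussels: 560/3.8 = 147 kJ/min
abalone: 500/5.7 = 87.7 kJ/min
clams: 230/5 = 46 kJ/min
sea urchins: 130/6.9 = 18.8 kJ/min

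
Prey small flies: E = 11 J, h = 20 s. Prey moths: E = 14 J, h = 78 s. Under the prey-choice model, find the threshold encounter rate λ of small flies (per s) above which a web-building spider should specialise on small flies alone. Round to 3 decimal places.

0.024 per s

Drop moths once their profitability E₂/h₂ falls below the rate achievable on small flies alone: E₂/h₂ = λE₁/(1 + λh₁).
Solve for λ: λE₁h₂ = E₂(1 + λh₁) → λ(E₁h₂ − E₂h₁) = E₂ → λ = E₂/(E₁h₂ − E₂h₁).
λ = 14/(11×78 − 14×20) = 14/578 = 0.02422 per s.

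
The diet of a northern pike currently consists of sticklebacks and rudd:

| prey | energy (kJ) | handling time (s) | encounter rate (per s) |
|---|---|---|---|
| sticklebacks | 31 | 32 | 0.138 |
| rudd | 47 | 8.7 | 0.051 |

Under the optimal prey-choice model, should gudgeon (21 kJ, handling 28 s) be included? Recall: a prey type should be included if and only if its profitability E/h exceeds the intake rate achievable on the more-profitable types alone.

No

Current rate: (0.138×31 + 0.051×47)/(1 + 0.138×32 + 0.051×8.7) = 1.139 kJ/s.
Profitability of gudgeon: 21/28 = 0.75 kJ/s.
0.75 < 1.139, so adding gudgeon would lower the average — exclude it.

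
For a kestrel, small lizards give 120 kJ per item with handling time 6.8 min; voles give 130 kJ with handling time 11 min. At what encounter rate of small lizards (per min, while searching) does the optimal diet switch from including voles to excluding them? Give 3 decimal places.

0.298 per min

At the threshold, the rate on small lizards alone equals the profitability of voles: λ·120/(1 + λ·6.8) = 130/11 = 11.82.
Rearranging, λ(120 − 11.82×6.8) = 11.82, so λ = 11.82/39.64 = 0.2982 per min.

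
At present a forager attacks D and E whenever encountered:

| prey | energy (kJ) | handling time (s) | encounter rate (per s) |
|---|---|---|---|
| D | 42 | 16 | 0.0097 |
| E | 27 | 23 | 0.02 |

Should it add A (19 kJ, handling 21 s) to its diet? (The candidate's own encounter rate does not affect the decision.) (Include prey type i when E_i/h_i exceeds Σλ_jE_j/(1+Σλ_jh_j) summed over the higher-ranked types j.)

Yes

On D and E alone, R = ΣλE/(1+Σλh) = 0.9474/1.615 = 0.5866 kJ/s.
Profitability of A: 19/21 = 0.9048 kJ/s.
Since 0.9048 > R, including A increases the long-run rate.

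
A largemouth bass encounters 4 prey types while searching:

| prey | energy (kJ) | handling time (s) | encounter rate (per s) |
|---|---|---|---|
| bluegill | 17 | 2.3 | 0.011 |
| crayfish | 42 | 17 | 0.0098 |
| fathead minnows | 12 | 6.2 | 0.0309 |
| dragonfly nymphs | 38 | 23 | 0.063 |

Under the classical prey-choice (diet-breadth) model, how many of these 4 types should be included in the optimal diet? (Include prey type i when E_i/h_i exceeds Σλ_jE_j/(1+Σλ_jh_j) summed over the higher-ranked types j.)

Rank by E/h (kJ/s): bluegill 7.39, crayfish 2.47, fathead minnows 1.94, dragonfly nymphs 1.65. Include each in turn until the next type's E/h falls below the running intake rate.
Rate on top 1: 0.1824. crayfish: 2.47 > 0.1824 → include.
Rate on top 2: 0.5022. fathead minnows: 1.94 > 0.5022 → include.
Rate on top 3: 0.7007. dragonfly nymphs: 1.65 > 0.7007 → include.
Optimal diet: bluegill, crayfish, fathead minnows, dragonfly nymphs — 4 of 4 types.

4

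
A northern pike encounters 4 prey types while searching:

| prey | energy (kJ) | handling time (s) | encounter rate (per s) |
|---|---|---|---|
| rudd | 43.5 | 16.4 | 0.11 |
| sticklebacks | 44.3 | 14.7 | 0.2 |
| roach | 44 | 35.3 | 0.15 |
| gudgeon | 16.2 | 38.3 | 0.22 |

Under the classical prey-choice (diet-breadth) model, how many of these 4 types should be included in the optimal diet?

2

Profitabilities (E/h, kJ/s): sticklebacks 3.01, rudd 2.65, roach 1.25, gudgeon 0.423. Add prey in this order while the next type's profitability exceeds the intake rate on those already taken.
Rate on top 1: 2.249. rudd: 2.65 > 2.249 → include.
Rate on top 2: 2.376. roach: 1.25 < 2.376 → exclude; stop.
Optimal diet: sticklebacks, rudd — 2 of 4 types.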